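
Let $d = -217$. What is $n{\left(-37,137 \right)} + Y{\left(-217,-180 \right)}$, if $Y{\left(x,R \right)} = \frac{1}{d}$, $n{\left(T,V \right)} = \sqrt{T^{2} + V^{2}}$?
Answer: $- \frac{1}{217} + \sqrt{20138} \approx 141.9$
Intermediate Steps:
$Y{\left(x,R \right)} = - \frac{1}{217}$ ($Y{\left(x,R \right)} = \frac{1}{-217} = - \frac{1}{217}$)
$n{\left(-37,137 \right)} + Y{\left(-217,-180 \right)} = \sqrt{\left(-37\right)^{2} + 137^{2}} - \frac{1}{217} = \sqrt{1369 + 18769} - \frac{1}{217} = \sqrt{20138} - \frac{1}{217} = - \frac{1}{217} + \sqrt{20138}$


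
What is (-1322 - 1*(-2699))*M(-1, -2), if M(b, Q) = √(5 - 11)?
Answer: 1377*I*√6 ≈ 3372.9*I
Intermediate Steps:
M(b, Q) = I*√6 (M(b, Q) = √(-6) = I*√6)
(-1322 - 1*(-2699))*M(-1, -2) = (-1322 - 1*(-2699))*(I*√6) = (-1322 + 2699)*(I*√6) = 1377*(I*√6) = 1377*I*√6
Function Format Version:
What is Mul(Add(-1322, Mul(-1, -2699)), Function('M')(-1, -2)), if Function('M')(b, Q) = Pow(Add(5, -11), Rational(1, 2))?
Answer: Mul(1377, I, Pow(6, Rational(1, 2))) ≈ Mul(3372.9, I)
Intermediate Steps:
Function('M')(b, Q) = Mul(I, Pow(6, Rational(1, 2))) (Function('M')(b, Q) = Pow(-6, Rational(1, 2)) = Mul(I, Pow(6, Rational(1, 2))))
Mul(Add(-1322, Mul(-1, -2699)), Function('M')(-1, -2)) = Mul(Add(-1322, Mul(-1, -2699)), Mul(I, Pow(6, Rational(1, 2)))) = Mul(Add(-1322, 2699), Mul(I, Pow(6, Rational(1, 2)))) = Mul(1377, Mul(I, Pow(6, Rational(1, 2)))) = Mul(1377, I, Pow(6, Rational(1, 2)))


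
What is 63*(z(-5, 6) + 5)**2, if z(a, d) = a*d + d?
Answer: 22743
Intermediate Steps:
z(a, d) = d + a*d
63*(z(-5, 6) + 5)**2 = 63*(6*(1 - 5) + 5)**2 = 63*(6*(-4) + 5)**2 = 63*(-24 + 5)**2 = 63*(-19)**2 = 63*361 = 22743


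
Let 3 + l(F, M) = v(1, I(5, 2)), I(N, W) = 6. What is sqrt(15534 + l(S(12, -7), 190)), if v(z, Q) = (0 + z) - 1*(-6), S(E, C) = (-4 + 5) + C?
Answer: sqrt(15538) ≈ 124.65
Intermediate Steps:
S(E, C) = 1 + C
v(z, Q) = 6 + z (v(z, Q) = z + 6 = 6 + z)
l(F, M) = 4 (l(F, M) = -3 + (6 + 1) = -3 + 7 = 4)
sqrt(15534 + l(S(12, -7), 190)) = sqrt(15534 + 4) = sqrt(15538)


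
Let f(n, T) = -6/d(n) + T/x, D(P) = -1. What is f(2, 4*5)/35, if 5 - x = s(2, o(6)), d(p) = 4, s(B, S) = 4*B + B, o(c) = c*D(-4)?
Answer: -11/70 ≈ -0.15714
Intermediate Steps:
o(c) = -c (o(c) = c*(-1) = -c)
s(B, S) = 5*B
x = -5 (x = 5 - 5*2 = 5 - 1*10 = 5 - 10 = -5)
f(n, T) = -3/2 - T/5 (f(n, T) = -6/4 + T/(-5) = -6*1/4 + T*(-1/5) = -3/2 - T/5)
f(2, 4*5)/35 = (-3/2 - 4*5/5)/35 = (-3/2 - 1/5*20)*(1/35) = (-3/2 - 4)*(1/35) = -11/2*1/35 = -11/70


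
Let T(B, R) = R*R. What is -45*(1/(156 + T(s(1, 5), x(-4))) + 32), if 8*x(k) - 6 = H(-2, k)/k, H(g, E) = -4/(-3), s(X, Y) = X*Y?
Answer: -25966944/18029 ≈ -1440.3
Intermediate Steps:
H(g, E) = 4/3 (H(g, E) = -4*(-1/3) = 4/3)
x(k) = 3/4 + 1/(6*k) (x(k) = 3/4 + (4/(3*k))/8 = 3/4 + 1/(6*k))
T(B, R) = R**2
-45*(1/(156 + T(s(1, 5), x(-4))) + 32) = -45*(1/(156 + ((1/12)*(2 + 9*(-4))/(-4))**2) + 32) = -45*(1/(156 + ((1/12)*(-1/4)*(2 - 36))**2) + 32) = -45*(1/(156 + ((1/12)*(-1/4)*(-34))**2) + 32) = -45*(1/(156 + (17/24)**2) + 32) = -45*(1/(156 + 289/576) + 32) = -45*(1/(90145/576) + 32) = -45*(576/90145 + 32) = -45*2885216/90145 = -25966944/18029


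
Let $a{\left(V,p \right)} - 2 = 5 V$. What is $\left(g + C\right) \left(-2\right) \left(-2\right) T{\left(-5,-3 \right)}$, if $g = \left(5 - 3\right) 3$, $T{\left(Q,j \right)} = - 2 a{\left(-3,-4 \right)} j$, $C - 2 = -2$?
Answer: $-1872$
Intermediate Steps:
$C = 0$ ($C = 2 - 2 = 0$)
$a{\left(V,p \right)} = 2 + 5 V$
$T{\left(Q,j \right)} = 26 j$ ($T{\left(Q,j \right)} = - 2 \left(2 + 5 \left(-3\right)\right) j = - 2 \left(2 - 15\right) j = \left(-2\right) \left(-13\right) j = 26 j$)
$g = 6$ ($g = 2 \cdot 3 = 6$)
$\left(g + C\right) \left(-2\right) \left(-2\right) T{\left(-5,-3 \right)} = \left(6 + 0\right) \left(-2\right) \left(-2\right) 26 \left(-3\right) = 6 \left(-2\right) \left(-2\right) \left(-78\right) = \left(-12\right) \left(-2\right) \left(-78\right) = 24 \left(-78\right) = -1872$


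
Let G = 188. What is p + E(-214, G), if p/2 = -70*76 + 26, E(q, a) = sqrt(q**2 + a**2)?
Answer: -10588 + 2*sqrt(20285) ≈ -10303.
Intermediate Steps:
E(q, a) = sqrt(a**2 + q**2)
p = -10588 (p = 2*(-70*76 + 26) = 2*(-5320 + 26) = 2*(-5294) = -10588)
p + E(-214, G) = -10588 + sqrt(188**2 + (-214)**2) = -10588 + sqrt(35344 + 45796) = -10588 + sqrt(81140) = -10588 + 2*sqrt(20285)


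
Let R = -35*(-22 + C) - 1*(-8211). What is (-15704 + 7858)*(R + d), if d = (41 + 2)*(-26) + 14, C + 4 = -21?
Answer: -68668192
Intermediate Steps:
C = -25 (C = -4 - 21 = -25)
d = -1104 (d = 43*(-26) + 14 = -1118 + 14 = -1104)
R = 9856 (R = -35*(-22 - 25) - 1*(-8211) = -35*(-47) + 8211 = 1645 + 8211 = 9856)
(-15704 + 7858)*(R + d) = (-15704 + 7858)*(9856 - 1104) = -7846*8752 = -68668192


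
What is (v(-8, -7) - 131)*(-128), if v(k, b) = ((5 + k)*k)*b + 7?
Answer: 37376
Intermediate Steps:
v(k, b) = 7 + b*k*(5 + k) (v(k, b) = (k*(5 + k))*b + 7 = b*k*(5 + k) + 7 = 7 + b*k*(5 + k))
(v(-8, -7) - 131)*(-128) = ((7 - 7*(-8)² + 5*(-7)*(-8)) - 131)*(-128) = ((7 - 7*64 + 280) - 131)*(-128) = ((7 - 448 + 280) - 131)*(-128) = (-161 - 131)*(-128) = -292*(-128) = 37376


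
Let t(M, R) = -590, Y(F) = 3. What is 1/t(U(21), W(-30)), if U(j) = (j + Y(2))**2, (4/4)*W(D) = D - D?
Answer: -1/590 ≈ -0.0016949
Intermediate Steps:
W(D) = 0 (W(D) = D - D = 0)
U(j) = (3 + j)**2 (U(j) = (j + 3)**2 = (3 + j)**2)
1/t(U(21), W(-30)) = 1/(-590) = -1/590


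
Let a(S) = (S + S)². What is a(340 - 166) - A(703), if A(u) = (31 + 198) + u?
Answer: 120172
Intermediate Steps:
A(u) = 229 + u
a(S) = 4*S² (a(S) = (2*S)² = 4*S²)
a(340 - 166) - A(703) = 4*(340 - 166)² - (229 + 703) = 4*174² - 1*932 = 4*30276 - 932 = 121104 - 932 = 120172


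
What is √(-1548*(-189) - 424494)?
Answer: 3*I*√14658 ≈ 363.21*I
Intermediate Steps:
√(-1548*(-189) - 424494) = √(292572 - 424494) = √(-131922) = 3*I*√14658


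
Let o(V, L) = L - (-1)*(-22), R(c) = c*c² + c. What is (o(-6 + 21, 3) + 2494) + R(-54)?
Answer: -155043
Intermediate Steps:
R(c) = c + c³ (R(c) = c³ + c = c + c³)
o(V, L) = -22 + L (o(V, L) = L - 1*22 = L - 22 = -22 + L)
(o(-6 + 21, 3) + 2494) + R(-54) = ((-22 + 3) + 2494) + (-54 + (-54)³) = (-19 + 2494) + (-54 - 157464) = 2475 - 157518 = -155043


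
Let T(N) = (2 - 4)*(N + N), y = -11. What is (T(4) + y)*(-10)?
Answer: 270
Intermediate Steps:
T(N) = -4*N
(T(4) + y)*(-10) = (-4*4 - 11)*(-10) = (-16 - 11)*(-10) = -27*(-10) = 270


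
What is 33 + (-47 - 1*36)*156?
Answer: -12915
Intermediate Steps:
33 + (-47 - 1*36)*156 = 33 + (-47 - 36)*156 = 33 - 83*156 = 33 - 12948 = -12915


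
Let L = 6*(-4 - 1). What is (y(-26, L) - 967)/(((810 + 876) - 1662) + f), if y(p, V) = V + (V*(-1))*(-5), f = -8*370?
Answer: 1147/2936 ≈ 0.39067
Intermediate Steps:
L = -30 (L = 6*(-5) = -30)
f = -2960
y(p, V) = 6*V (y(p, V) = V - V*(-5) = V + 5*V = 6*V)
(y(-26, L) - 967)/(((810 + 876) - 1662) + f) = (6*(-30) - 967)/(((810 + 876) - 1662) - 2960) = (-180 - 967)/((1686 - 1662) - 2960) = -1147/(24 - 2960) = -1147/(-2936) = -1147*(-1/2936) = 1147/2936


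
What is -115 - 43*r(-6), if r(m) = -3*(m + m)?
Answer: -1663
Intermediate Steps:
r(m) = -6*m
-115 - 43*r(-6) = -115 - (-258)*(-6) = -115 - 43*36 = -115 - 1548 = -1663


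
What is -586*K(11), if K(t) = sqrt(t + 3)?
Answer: -586*sqrt(14) ≈ -2192.6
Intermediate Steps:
K(t) = sqrt(3 + t)
-586*K(11) = -586*sqrt(3 + 11) = -586*sqrt(14)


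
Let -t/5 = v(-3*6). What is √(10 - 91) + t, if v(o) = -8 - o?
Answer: -50 + 9*I ≈ -50.0 + 9.0*I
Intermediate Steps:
t = -50 (t = -5*(-8 - (-3)*6) = -5*(-8 - 1*(-18)) = -5*(-8 + 18) = -5*10 = -50)
√(10 - 91) + t = √(10 - 91) - 50 = √(-81) - 50 = 9*I - 50 = -50 + 9*I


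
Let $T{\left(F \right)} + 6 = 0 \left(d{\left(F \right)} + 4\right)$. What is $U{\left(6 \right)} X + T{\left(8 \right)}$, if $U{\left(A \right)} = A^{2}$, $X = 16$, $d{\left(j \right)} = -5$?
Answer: $570$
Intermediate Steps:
$T{\left(F \right)} = -6$ ($T{\left(F \right)} = -6 + 0 \left(-5 + 4\right) = -6 + 0 \left(-1\right) = -6 + 0 = -6$)
$U{\left(6 \right)} X + T{\left(8 \right)} = 6^{2} \cdot 16 - 6 = 36 \cdot 16 - 6 = 576 - 6 = 570$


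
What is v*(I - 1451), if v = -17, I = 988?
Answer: 7871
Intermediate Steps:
v*(I - 1451) = -17*(988 - 1451) = -17*(-463) = 7871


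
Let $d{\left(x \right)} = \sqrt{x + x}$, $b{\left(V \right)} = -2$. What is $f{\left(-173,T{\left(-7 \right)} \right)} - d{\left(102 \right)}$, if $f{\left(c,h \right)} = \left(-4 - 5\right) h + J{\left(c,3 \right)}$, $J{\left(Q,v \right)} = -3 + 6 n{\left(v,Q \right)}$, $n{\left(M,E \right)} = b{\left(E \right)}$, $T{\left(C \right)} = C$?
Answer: $48 - 2 \sqrt{51} \approx 33.717$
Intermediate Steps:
$n{\left(M,E \right)} = -2$
$J{\left(Q,v \right)} = -15$ ($J{\left(Q,v \right)} = -3 + 6 \left(-2\right) = -3 - 12 = -15$)
$d{\left(x \right)} = \sqrt{2} \sqrt{x}$ ($d{\left(x \right)} = \sqrt{2 x} = \sqrt{2} \sqrt{x}$)
$f{\left(c,h \right)} = -15 - 9 h$ ($f{\left(c,h \right)} = \left(-4 - 5\right) h - 15 = - 9 h - 15 = -15 - 9 h$)
$f{\left(-173,T{\left(-7 \right)} \right)} - d{\left(102 \right)} = \left(-15 - -63\right) - \sqrt{2} \sqrt{102} = \left(-15 + 63\right) - 2 \sqrt{51} = 48 - 2 \sqrt{51}$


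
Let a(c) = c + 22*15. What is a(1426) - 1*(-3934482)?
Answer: 3936238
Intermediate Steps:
a(c) = 330 + c (a(c) = c + 330 = 330 + c)
a(1426) - 1*(-3934482) = (330 + 1426) - 1*(-3934482) = 1756 + 3934482 = 3936238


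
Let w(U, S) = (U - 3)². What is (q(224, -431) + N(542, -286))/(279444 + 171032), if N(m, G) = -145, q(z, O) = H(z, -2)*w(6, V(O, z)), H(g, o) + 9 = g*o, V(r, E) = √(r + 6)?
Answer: -2129/225238 ≈ -0.0094522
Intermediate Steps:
V(r, E) = √(6 + r)
H(g, o) = -9 + g*o
w(U, S) = (-3 + U)²
q(z, O) = -81 - 18*z (q(z, O) = (-9 + z*(-2))*(-3 + 6)² = (-9 - 2*z)*3² = (-9 - 2*z)*9 = -81 - 18*z)
(q(224, -431) + N(542, -286))/(279444 + 171032) = ((-81 - 18*224) - 145)/(279444 + 171032) = ((-81 - 4032) - 145)/450476 = (-4113 - 145)*(1/450476) = -4258*1/450476 = -2129/225238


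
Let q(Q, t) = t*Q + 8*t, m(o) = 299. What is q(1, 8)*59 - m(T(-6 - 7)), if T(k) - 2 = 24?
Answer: 3949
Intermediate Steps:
T(k) = 26 (T(k) = 2 + 24 = 26)
q(Q, t) = 8*t + Q*t (q(Q, t) = Q*t + 8*t = 8*t + Q*t)
q(1, 8)*59 - m(T(-6 - 7)) = (8*(8 + 1))*59 - 1*299 = (8*9)*59 - 299 = 72*59 - 299 = 4248 - 299 = 3949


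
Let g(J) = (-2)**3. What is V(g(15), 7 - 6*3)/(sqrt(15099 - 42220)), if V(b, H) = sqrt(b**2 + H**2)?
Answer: -I*sqrt(3665)/733 ≈ -0.082591*I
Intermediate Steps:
g(J) = -8
V(b, H) = sqrt(H**2 + b**2)
V(g(15), 7 - 6*3)/(sqrt(15099 - 42220)) = sqrt((7 - 6*3)**2 + (-8)**2)/(sqrt(15099 - 42220)) = sqrt((7 - 18)**2 + 64)/(sqrt(-27121)) = sqrt((-11)**2 + 64)/((I*sqrt(27121))) = sqrt(121 + 64)*(-I*sqrt(27121)/27121) = sqrt(185)*(-I*sqrt(27121)/27121) = -I*sqrt(3665)/733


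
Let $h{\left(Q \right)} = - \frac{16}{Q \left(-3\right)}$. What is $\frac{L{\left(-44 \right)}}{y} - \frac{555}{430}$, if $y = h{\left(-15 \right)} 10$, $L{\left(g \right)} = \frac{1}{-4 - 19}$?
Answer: $- \frac{40461}{31648} \approx -1.2785$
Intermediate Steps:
$L{\left(g \right)} = - \frac{1}{23}$ ($L{\left(g \right)} = \frac{1}{-23} = - \frac{1}{23}$)
$h{\left(Q \right)} = \frac{16}{3 Q}$ ($h{\left(Q \right)} = - \frac{16}{\left(-3\right) Q} = - 16 \left(- \frac{1}{3 Q}\right) = \frac{16}{3 Q}$)
$y = - \frac{32}{9}$ ($y = \frac{16}{3 \left(-15\right)} 10 = \frac{16}{3} \left(- \frac{1}{15}\right) 10 = \left(- \frac{16}{45}\right) 10 = - \frac{32}{9} \approx -3.5556$)
$\frac{L{\left(-44 \right)}}{y} - \frac{555}{430} = - \frac{1}{23 \left(- \frac{32}{9}\right)} - \frac{555}{430} = \left(- \frac{1}{23}\right) \left(- \frac{9}{32}\right) - \frac{111}{86} = \frac{9}{736} - \frac{111}{86} = - \frac{40461}{31648}$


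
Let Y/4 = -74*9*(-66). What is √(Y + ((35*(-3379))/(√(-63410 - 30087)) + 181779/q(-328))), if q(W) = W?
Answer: √(41208815246970021834 + 297400441073680*I*√93497)/15333508 ≈ 418.65 + 0.46193*I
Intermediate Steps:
Y = 175824 (Y = 4*(-74*9*(-66)) = 4*(-666*(-66)) = 4*43956 = 175824)
√(Y + ((35*(-3379))/(√(-63410 - 30087)) + 181779/q(-328))) = √(175824 + ((35*(-3379))/(√(-63410 - 30087)) + 181779/(-328))) = √(175824 + (-118265*(-I*√93497/93497) + 181779*(-1/328))) = √(175824 + (-118265*(-I*√93497/93497) - 181779/328)) = √(175824 + (-(-118265)*I*√93497/93497 - 181779/328)) = √(175824 + (118265*I*√93497/93497 - 181779/328)) = √(175824 + (-181779/328 + 118265*I*√93497/93497)) = √(57488493/328 + 118265*I*√93497/93497)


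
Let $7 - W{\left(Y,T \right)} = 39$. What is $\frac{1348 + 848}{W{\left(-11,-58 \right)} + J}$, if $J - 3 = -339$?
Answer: $- \frac{549}{92} \approx -5.9674$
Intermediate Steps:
$J = -336$ ($J = 3 - 339 = -336$)
$W{\left(Y,T \right)} = -32$ ($W{\left(Y,T \right)} = 7 - 39 = -32$)
$\frac{1348 + 848}{W{\left(-11,-58 \right)} + J} = \frac{1348 + 848}{-32 - 336} = \frac{2196}{-368} = 2196 \left(- \frac{1}{368}\right) = - \frac{549}{92}$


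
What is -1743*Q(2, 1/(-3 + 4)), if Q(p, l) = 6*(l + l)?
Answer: -20916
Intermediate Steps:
Q(p, l) = 12*l (Q(p, l) = 6*(2*l) = 12*l)
-1743*Q(2, 1/(-3 + 4)) = -20916/(-3 + 4) = -20916/1 = -20916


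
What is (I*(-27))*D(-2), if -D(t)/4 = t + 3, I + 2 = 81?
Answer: 8532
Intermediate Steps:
I = 79 (I = -2 + 81 = 79)
D(t) = -12 - 4*t (D(t) = -4*(t + 3) = -4*(3 + t) = -12 - 4*t)
(I*(-27))*D(-2) = (79*(-27))*(-12 - 4*(-2)) = -2133*(-12 + 8) = -2133*(-4) = 8532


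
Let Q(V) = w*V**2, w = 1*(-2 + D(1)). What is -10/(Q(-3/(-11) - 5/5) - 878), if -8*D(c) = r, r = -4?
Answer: 605/53167 ≈ 0.011379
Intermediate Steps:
D(c) = 1/2 (D(c) = -1/8*(-4) = 1/2)
w = -3/2 (w = 1*(-2 + 1/2) = 1*(-3/2) = -3/2 ≈ -1.5000)
Q(V) = -3*V**2/2
-10/(Q(-3/(-11) - 5/5) - 878) = -10/(-3*(-3/(-11) - 5/5)**2/2 - 878) = -10/(-3*(-3*(-1/11) - 5*1/5)**2/2 - 878) = -10/(-3*(3/11 - 1)**2/2 - 878) = -10/(-3*(-8/11)**2/2 - 878) = -10/(-3/2*64/121 - 878) = -10/(-96/121 - 878) = -10/(-106334/121) = -10*(-121/106334) = 605/53167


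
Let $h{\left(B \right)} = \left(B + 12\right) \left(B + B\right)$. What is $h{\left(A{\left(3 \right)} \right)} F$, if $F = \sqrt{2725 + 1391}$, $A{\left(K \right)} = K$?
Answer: $1260 \sqrt{21} \approx 5774.0$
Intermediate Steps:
$h{\left(B \right)} = 2 B \left(12 + B\right)$ ($h{\left(B \right)} = \left(12 + B\right) 2 B = 2 B \left(12 + B\right)$)
$F = 14 \sqrt{21}$ ($F = \sqrt{4116} = 14 \sqrt{21} \approx 64.156$)
$h{\left(A{\left(3 \right)} \right)} F = 2 \cdot 3 \left(12 + 3\right) 14 \sqrt{21} = 2 \cdot 3 \cdot 15 \cdot 14 \sqrt{21} = 90 \cdot 14 \sqrt{21} = 1260 \sqrt{21}$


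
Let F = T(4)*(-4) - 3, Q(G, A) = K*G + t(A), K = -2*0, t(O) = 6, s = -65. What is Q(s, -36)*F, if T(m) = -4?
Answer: 78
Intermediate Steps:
K = 0
Q(G, A) = 6 (Q(G, A) = 0*G + 6 = 0 + 6 = 6)
F = 13 (F = -4*(-4) - 3 = 16 - 3 = 13)
Q(s, -36)*F = 6*13 = 78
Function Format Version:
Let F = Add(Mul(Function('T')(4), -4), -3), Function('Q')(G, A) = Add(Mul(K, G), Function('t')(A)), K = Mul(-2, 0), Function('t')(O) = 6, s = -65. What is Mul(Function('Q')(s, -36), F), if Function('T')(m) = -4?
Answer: 78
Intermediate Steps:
K = 0
Function('Q')(G, A) = 6 (Function('Q')(G, A) = Add(Mul(0, G), 6) = Add(0, 6) = 6)
F = 13 (F = Add(Mul(-4, -4), -3) = Add(16, -3) = 13)
Mul(Function('Q')(s, -36), F) = Mul(6, 13) = 78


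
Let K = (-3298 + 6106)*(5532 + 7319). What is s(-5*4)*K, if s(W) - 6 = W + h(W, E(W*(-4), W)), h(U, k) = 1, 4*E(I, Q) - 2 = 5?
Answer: -469112904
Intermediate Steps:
E(I, Q) = 7/4 (E(I, Q) = ½ + (¼)*5 = ½ + 5/4 = 7/4)
s(W) = 7 + W (s(W) = 6 + (W + 1) = 6 + (1 + W) = 7 + W)
K = 36085608 (K = 2808*12851 = 36085608)
s(-5*4)*K = (7 - 5*4)*36085608 = (7 - 20)*36085608 = -13*36085608 = -469112904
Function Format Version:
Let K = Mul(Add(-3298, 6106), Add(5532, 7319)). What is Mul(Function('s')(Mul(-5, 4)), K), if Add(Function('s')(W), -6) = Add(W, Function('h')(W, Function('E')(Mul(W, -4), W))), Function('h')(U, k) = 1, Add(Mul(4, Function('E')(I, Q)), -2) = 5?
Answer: -469112904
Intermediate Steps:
Function('E')(I, Q) = Rational(7, 4) (Function('E')(I, Q) = Add(Rational(1, 2), Mul(Rational(1, 4), 5)) = Add(Rational(1, 2), Rational(5, 4)) = Rational(7, 4))
Function('s')(W) = Add(7, W) (Function('s')(W) = Add(6, Add(W, 1)) = Add(6, Add(1, W)) = Add(7, W))
K = 36085608 (K = Mul(2808, 12851) = 36085608)
Mul(Function('s')(Mul(-5, 4)), K) = Mul(Add(7, Mul(-5, 4)), 36085608) = Mul(Add(7, -20), 36085608) = Mul(-13, 36085608) = -469112904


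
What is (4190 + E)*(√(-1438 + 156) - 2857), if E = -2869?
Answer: -3774097 + 1321*I*√1282 ≈ -3.7741e+6 + 47298.0*I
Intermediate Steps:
(4190 + E)*(√(-1438 + 156) - 2857) = (4190 - 2869)*(√(-1438 + 156) - 2857) = 1321*(√(-1282) - 2857) = 1321*(I*√1282 - 2857) = 1321*(-2857 + I*√1282) = -3774097 + 1321*I*√1282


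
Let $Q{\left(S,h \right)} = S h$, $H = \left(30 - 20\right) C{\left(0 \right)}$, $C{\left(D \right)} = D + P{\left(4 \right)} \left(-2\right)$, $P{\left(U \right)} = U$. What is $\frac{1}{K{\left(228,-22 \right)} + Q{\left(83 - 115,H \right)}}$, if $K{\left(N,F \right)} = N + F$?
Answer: $\frac{1}{2766} \approx 0.00036153$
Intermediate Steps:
$K{\left(N,F \right)} = F + N$
$C{\left(D \right)} = -8 + D$ ($C{\left(D \right)} = D + 4 \left(-2\right) = D - 8 = -8 + D$)
$H = -80$ ($H = \left(30 - 20\right) \left(-8 + 0\right) = \left(30 - 20\right) \left(-8\right) = 10 \left(-8\right) = -80$)
$\frac{1}{K{\left(228,-22 \right)} + Q{\left(83 - 115,H \right)}} = \frac{1}{\left(-22 + 228\right) + \left(83 - 115\right) \left(-80\right)} = \frac{1}{206 - -2560} = \frac{1}{206 + 2560} = \frac{1}{2766}$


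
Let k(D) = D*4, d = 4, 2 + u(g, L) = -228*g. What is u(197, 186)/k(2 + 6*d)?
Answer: -22459/52 ≈ -431.90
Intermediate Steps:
u(g, L) = -2 - 228*g
k(D) = 4*D
u(197, 186)/k(2 + 6*d) = (-2 - 228*197)/((4*(2 + 6*4))) = (-2 - 44916)/((4*(2 + 24))) = -44918/(4*26) = -44918/104 = -44918*1/104 = -22459/52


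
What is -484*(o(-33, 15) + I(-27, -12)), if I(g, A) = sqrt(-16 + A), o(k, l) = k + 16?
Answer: 8228 - 968*I*sqrt(7) ≈ 8228.0 - 2561.1*I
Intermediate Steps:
o(k, l) = 16 + k
-484*(o(-33, 15) + I(-27, -12)) = -484*((16 - 33) + sqrt(-16 - 12)) = -484*(-17 + sqrt(-28)) = -484*(-17 + 2*I*sqrt(7)) = 8228 - 968*I*sqrt(7)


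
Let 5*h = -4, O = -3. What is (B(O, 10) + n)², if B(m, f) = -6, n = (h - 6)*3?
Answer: 17424/25 ≈ 696.96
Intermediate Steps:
h = -⅘ (h = (⅕)*(-4) = -⅘ ≈ -0.80000)
n = -102/5 (n = (-⅘ - 6)*3 = -34/5*3 = -102/5 ≈ -20.400)
(B(O, 10) + n)² = (-6 - 102/5)² = (-132/5)² = 17424/25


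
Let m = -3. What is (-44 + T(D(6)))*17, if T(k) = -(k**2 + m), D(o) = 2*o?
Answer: -3145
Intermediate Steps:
T(k) = 3 - k**2 (T(k) = -(k**2 - 3) = -(-3 + k**2) = 3 - k**2)
(-44 + T(D(6)))*17 = (-44 + (3 - (2*6)**2))*17 = (-44 + (3 - 1*12**2))*17 = (-44 + (3 - 1*144))*17 = (-44 + (3 - 144))*17 = (-44 - 141)*17 = -185*17 = -3145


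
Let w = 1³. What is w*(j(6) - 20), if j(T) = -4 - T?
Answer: -30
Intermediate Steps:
w = 1
w*(j(6) - 20) = 1*((-4 - 1*6) - 20) = 1*((-4 - 6) - 20) = 1*(-10 - 20) = 1*(-30) = -30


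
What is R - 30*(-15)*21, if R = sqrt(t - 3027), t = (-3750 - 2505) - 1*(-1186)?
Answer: 9450 + 4*I*sqrt(506) ≈ 9450.0 + 89.978*I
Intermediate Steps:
t = -5069 (t = -6255 + 1186 = -5069)
R = 4*I*sqrt(506) (R = sqrt(-5069 - 3027) = sqrt(-8096) = 4*I*sqrt(506) ≈ 89.978*I)
R - 30*(-15)*21 = 4*I*sqrt(506) - 30*(-15)*21 = 4*I*sqrt(506) + 450*21 = 4*I*sqrt(506) + 9450 = 9450 + 4*I*sqrt(506)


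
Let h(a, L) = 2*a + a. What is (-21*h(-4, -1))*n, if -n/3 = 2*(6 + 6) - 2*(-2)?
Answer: -21168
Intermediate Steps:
n = -84 (n = -3*(2*(6 + 6) - 2*(-2)) = -3*(2*12 + 4) = -3*(24 + 4) = -3*28 = -84)
h(a, L) = 3*a
(-21*h(-4, -1))*n = -63*(-4)*(-84) = -21*(-12)*(-84) = 252*(-84) = -21168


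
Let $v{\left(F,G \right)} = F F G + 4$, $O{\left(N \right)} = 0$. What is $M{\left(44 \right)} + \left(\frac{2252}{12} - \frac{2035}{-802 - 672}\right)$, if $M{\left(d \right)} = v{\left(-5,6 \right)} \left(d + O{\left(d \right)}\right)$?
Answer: $\frac{2799949}{402} \approx 6965.0$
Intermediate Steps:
$v{\left(F,G \right)} = 4 + G F^{2}$ ($v{\left(F,G \right)} = F^{2} G + 4 = G F^{2} + 4 = 4 + G F^{2}$)
$M{\left(d \right)} = 154 d$ ($M{\left(d \right)} = \left(4 + 6 \left(-5\right)^{2}\right) \left(d + 0\right) = \left(4 + 6 \cdot 25\right) d = \left(4 + 150\right) d = 154 d$)
$M{\left(44 \right)} + \left(\frac{2252}{12} - \frac{2035}{-802 - 672}\right) = 154 \cdot 44 + \left(\frac{2252}{12} - \frac{2035}{-802 - 672}\right) = 6776 + \left(2252 \cdot \frac{1}{12} - \frac{2035}{-1474}\right) = 6776 + \left(\frac{563}{3} - - \frac{185}{134}\right) = 6776 + \left(\frac{563}{3} + \frac{185}{134}\right) = 6776 + \frac{75997}{402} = \frac{2799949}{402}$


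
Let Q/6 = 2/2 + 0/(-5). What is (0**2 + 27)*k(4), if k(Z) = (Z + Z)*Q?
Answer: 1296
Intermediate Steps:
Q = 6 (Q = 6*(2/2 + 0/(-5)) = 6*(2*(1/2) + 0*(-1/5)) = 6*(1 + 0) = 6*1 = 6)
k(Z) = 12*Z (k(Z) = (Z + Z)*6 = (2*Z)*6 = 12*Z)
(0**2 + 27)*k(4) = (0**2 + 27)*(12*4) = (0 + 27)*48 = 27*48 = 1296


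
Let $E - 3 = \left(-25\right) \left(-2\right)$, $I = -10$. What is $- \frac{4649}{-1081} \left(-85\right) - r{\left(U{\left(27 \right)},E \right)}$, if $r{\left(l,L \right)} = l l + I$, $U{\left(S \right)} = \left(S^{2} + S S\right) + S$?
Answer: $- \frac{2384232580}{1081} \approx -2.2056 \cdot 10^{6}$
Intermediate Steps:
$U{\left(S \right)} = S + 2 S^{2}$ ($U{\left(S \right)} = \left(S^{2} + S^{2}\right) + S = 2 S^{2} + S = S + 2 S^{2}$)
$E = 53$ ($E = 3 - -50 = 3 + 50 = 53$)
$r{\left(l,L \right)} = -10 + l^{2}$ ($r{\left(l,L \right)} = l l - 10 = l^{2} - 10 = -10 + l^{2}$)
$- \frac{4649}{-1081} \left(-85\right) - r{\left(U{\left(27 \right)},E \right)} = - \frac{4649}{-1081} \left(-85\right) - \left(-10 + \left(27 \left(1 + 2 \cdot 27\right)\right)^{2}\right) = \left(-4649\right) \left(- \frac{1}{1081}\right) \left(-85\right) - \left(-10 + \left(27 \left(1 + 54\right)\right)^{2}\right) = \frac{4649}{1081} \left(-85\right) - \left(-10 + \left(27 \cdot 55\right)^{2}\right) = - \frac{395165}{1081} - \left(-10 + 1485^{2}\right) = - \frac{395165}{1081} - \left(-10 + 2205225\right) = - \frac{395165}{1081} - 2205215 = - \frac{2384232580}{1081}$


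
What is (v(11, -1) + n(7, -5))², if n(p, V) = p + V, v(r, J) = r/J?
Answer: 81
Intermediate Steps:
n(p, V) = V + p
(v(11, -1) + n(7, -5))² = (11/(-1) + (-5 + 7))² = (11*(-1) + 2)² = (-11 + 2)² = (-9)² = 81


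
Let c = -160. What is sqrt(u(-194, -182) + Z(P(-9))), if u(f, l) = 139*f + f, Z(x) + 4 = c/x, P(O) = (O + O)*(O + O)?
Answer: 2*I*sqrt(550081)/9 ≈ 164.82*I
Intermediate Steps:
P(O) = 4*O**2 (P(O) = (2*O)*(2*O) = 4*O**2)
Z(x) = -4 - 160/x
u(f, l) = 140*f
sqrt(u(-194, -182) + Z(P(-9))) = sqrt(140*(-194) + (-4 - 160/(4*(-9)**2))) = sqrt(-27160 + (-4 - 160/(4*81))) = sqrt(-27160 + (-4 - 160/324)) = sqrt(-27160 + (-4 - 160*1/324)) = sqrt(-27160 + (-4 - 40/81)) = sqrt(-27160 - 364/81) = sqrt(-2200324/81) = 2*I*sqrt(550081)/9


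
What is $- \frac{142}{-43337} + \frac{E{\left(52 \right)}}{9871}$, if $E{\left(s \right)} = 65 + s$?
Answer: $\frac{6472111}{427779527} \approx 0.01513$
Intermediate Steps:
$- \frac{142}{-43337} + \frac{E{\left(52 \right)}}{9871} = - \frac{142}{-43337} + \frac{65 + 52}{9871} = \left(-142\right) \left(- \frac{1}{43337}\right) + 117 \cdot \frac{1}{9871} = \frac{142}{43337} + \frac{117}{9871} = \frac{6472111}{427779527}$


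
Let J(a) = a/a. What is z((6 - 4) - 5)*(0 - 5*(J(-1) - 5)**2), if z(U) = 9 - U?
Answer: -960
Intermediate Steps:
J(a) = 1
z((6 - 4) - 5)*(0 - 5*(J(-1) - 5)**2) = (9 - ((6 - 4) - 5))*(0 - 5*(1 - 5)**2) = (9 - (2 - 5))*(0 - 5*(-4)**2) = (9 - 1*(-3))*(0 - 5*16) = (9 + 3)*(0 - 80) = 12*(-80) = -960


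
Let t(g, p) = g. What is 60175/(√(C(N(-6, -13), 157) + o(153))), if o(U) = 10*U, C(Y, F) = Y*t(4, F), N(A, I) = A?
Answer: 60175*√1506/1506 ≈ 1550.6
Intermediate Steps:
C(Y, F) = 4*Y (C(Y, F) = Y*4 = 4*Y)
60175/(√(C(N(-6, -13), 157) + o(153))) = 60175/(√(4*(-6) + 10*153)) = 60175/(√(-24 + 1530)) = 60175/(√1506) = 60175*(√1506/1506) = 60175*√1506/1506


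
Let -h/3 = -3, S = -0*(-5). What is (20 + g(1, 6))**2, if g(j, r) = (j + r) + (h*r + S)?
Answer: 6561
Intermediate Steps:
S = 0 (S = -4*0 = 0)
h = 9 (h = -3*(-3) = 9)
g(j, r) = j + 10*r (g(j, r) = (j + r) + (9*r + 0) = (j + r) + 9*r = j + 10*r)
(20 + g(1, 6))**2 = (20 + (1 + 10*6))**2 = (20 + (1 + 60))**2 = (20 + 61)**2 = 81**2 = 6561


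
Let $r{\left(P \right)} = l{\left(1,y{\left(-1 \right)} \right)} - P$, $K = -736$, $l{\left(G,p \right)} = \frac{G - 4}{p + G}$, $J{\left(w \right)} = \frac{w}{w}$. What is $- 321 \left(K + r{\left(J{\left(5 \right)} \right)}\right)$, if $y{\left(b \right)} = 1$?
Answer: $\frac{474117}{2} \approx 2.3706 \cdot 10^{5}$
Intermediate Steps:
$J{\left(w \right)} = 1$
$l{\left(G,p \right)} = \frac{-4 + G}{G + p}$
$r{\left(P \right)} = - \frac{3}{2} - P$ ($r{\left(P \right)} = \frac{-4 + 1}{1 + 1} - P = \frac{1}{2} \left(-3\right) - P = - \frac{3}{2} - P$)
$- 321 \left(K + r{\left(J{\left(5 \right)} \right)}\right) = - 321 \left(-736 - \frac{5}{2}\right) = \left(-321\right) \left(- \frac{1477}{2}\right) = \frac{474117}{2}$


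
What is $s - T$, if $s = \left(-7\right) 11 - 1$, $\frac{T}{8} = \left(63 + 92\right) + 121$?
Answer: $-2286$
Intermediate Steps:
$T = 2208$ ($T = 8 \left(\left(63 + 92\right) + 121\right) = 8 \left(155 + 121\right) = 8 \cdot 276 = 2208$)
$s = -78$ ($s = -77 - 1 = -78$)
$s - T = -78 - 2208 = -2286$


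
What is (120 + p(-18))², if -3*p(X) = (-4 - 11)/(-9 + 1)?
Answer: 912025/64 ≈ 14250.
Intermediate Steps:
p(X) = -5/8 (p(X) = -(-4 - 11)/(3*(-9 + 1)) = -(-5)/(-8) = -(-5)*(-1)/8 = -⅓*15/8 = -5/8)
(120 + p(-18))² = (120 - 5/8)² = (955/8)² = 912025/64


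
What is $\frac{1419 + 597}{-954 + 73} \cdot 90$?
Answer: $- \frac{181440}{881} \approx -205.95$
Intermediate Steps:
$\frac{1419 + 597}{-954 + 73} \cdot 90 = \frac{2016}{-881} \cdot 90 = 2016 \left(- \frac{1}{881}\right) 90 = \left(- \frac{2016}{881}\right) 90 = - \frac{181440}{881}$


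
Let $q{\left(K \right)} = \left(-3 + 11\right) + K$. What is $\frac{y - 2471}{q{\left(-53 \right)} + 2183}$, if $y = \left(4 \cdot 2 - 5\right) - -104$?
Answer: $- \frac{1182}{1069} \approx -1.1057$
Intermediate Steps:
$q{\left(K \right)} = 8 + K$
$y = 107$ ($y = \left(8 - 5\right) + 104 = 3 + 104 = 107$)
$\frac{y - 2471}{q{\left(-53 \right)} + 2183} = \frac{107 - 2471}{\left(8 - 53\right) + 2183} = - \frac{2364}{-45 + 2183} = - \frac{2364}{2138} = \left(-2364\right) \frac{1}{2138} = - \frac{1182}{1069}$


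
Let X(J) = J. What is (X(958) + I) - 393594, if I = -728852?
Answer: -1121488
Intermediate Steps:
(X(958) + I) - 393594 = (958 - 728852) - 393594 = -727894 - 393594 = -1121488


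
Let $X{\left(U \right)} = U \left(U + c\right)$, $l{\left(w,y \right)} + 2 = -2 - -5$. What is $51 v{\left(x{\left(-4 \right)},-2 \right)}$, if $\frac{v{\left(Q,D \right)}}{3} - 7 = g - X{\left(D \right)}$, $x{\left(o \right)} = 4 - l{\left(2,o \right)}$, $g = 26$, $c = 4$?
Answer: $5661$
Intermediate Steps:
$l{\left(w,y \right)} = 1$ ($l{\left(w,y \right)} = -2 - -3 = -2 + \left(-2 + 5\right) = -2 + 3 = 1$)
$X{\left(U \right)} = U \left(4 + U\right)$ ($X{\left(U \right)} = U \left(U + 4\right) = U \left(4 + U\right)$)
$x{\left(o \right)} = 3$ ($x{\left(o \right)} = 4 - 1 = 3$)
$v{\left(Q,D \right)} = 99 - 3 D \left(4 + D\right)$ ($v{\left(Q,D \right)} = 21 + 3 \left(26 - D \left(4 + D\right)\right) = 21 - \left(-78 + 3 D \left(4 + D\right)\right) = 99 - 3 D \left(4 + D\right)$)
$51 v{\left(x{\left(-4 \right)},-2 \right)} = 51 \left(99 - - 6 \left(4 - 2\right)\right) = 51 \left(99 - \left(-6\right) 2\right) = 51 \left(99 + 12\right) = 51 \cdot 111 = 5661$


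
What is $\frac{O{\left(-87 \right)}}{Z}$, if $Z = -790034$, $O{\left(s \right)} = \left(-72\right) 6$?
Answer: $\frac{216}{395017} \approx 0.00054681$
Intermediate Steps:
$O{\left(s \right)} = -432$
$\frac{O{\left(-87 \right)}}{Z} = - \frac{432}{-790034} = \left(-432\right) \left(- \frac{1}{790034}\right) = \frac{216}{395017}$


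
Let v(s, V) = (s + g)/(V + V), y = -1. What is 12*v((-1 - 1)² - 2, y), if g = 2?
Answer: -24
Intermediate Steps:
v(s, V) = (2 + s)/(2*V) (v(s, V) = (s + 2)/(V + V) = (2 + s)/((2*V)) = (2 + s)*(1/(2*V)) = (2 + s)/(2*V))
12*v((-1 - 1)² - 2, y) = 12*((½)*(2 + ((-1 - 1)² - 2))/(-1)) = 12*((½)*(-1)*(2 + ((-2)² - 2))) = 12*((½)*(-1)*(2 + (4 - 2))) = 12*((½)*(-1)*(2 + 2)) = 12*((½)*(-1)*4) = 12*(-2) = -24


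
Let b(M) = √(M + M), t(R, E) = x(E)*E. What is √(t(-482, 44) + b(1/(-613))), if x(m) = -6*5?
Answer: √(-496015080 + 613*I*√1226)/613 ≈ 0.00078608 + 36.332*I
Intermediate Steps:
x(m) = -30
t(R, E) = -30*E
b(M) = √2*√M (b(M) = √(2*M) = √2*√M)
√(t(-482, 44) + b(1/(-613))) = √(-30*44 + √2*√(1/(-613))) = √(-1320 + √2*√(-1/613)) = √(-1320 + √2*(I*√613/613)) = √(-1320 + I*√1226/613)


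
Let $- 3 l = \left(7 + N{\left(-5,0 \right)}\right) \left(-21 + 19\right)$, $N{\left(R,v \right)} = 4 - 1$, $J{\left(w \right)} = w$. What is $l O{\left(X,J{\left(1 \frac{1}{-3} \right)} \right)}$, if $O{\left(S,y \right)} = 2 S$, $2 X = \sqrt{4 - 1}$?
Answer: $\frac{20 \sqrt{3}}{3} \approx 11.547$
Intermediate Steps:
$X = \frac{\sqrt{3}}{2}$ ($X = \frac{\sqrt{4 - 1}}{2} = \frac{\sqrt{3}}{2} \approx 0.86602$)
$N{\left(R,v \right)} = 3$ ($N{\left(R,v \right)} = 4 - 1 = 3$)
$l = \frac{20}{3}$ ($l = - \frac{\left(7 + 3\right) \left(-21 + 19\right)}{3} = - \frac{10 \left(-2\right)}{3} = \left(- \frac{1}{3}\right) \left(-20\right) = \frac{20}{3} \approx 6.6667$)
$l O{\left(X,J{\left(1 \frac{1}{-3} \right)} \right)} = \frac{20 \cdot 2 \frac{\sqrt{3}}{2}}{3} = \frac{20 \sqrt{3}}{3}$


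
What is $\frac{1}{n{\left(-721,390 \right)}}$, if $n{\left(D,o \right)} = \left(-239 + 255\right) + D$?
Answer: $- \frac{1}{705} \approx -0.0014184$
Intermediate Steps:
$n{\left(D,o \right)} = 16 + D$
$\frac{1}{n{\left(-721,390 \right)}} = \frac{1}{16 - 721} = \frac{1}{-705} = - \frac{1}{705}$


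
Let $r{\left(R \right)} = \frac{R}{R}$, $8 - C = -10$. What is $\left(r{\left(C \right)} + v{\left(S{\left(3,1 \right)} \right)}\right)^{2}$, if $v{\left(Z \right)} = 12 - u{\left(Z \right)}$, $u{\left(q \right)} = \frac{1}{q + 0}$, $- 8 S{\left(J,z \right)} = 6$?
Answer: $\frac{1849}{9} \approx 205.44$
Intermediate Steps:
$S{\left(J,z \right)} = - \frac{3}{4}$ ($S{\left(J,z \right)} = \left(- \frac{1}{8}\right) 6 = - \frac{3}{4}$)
$u{\left(q \right)} = \frac{1}{q}$
$C = 18$ ($C = 8 - -10 = 8 + 10 = 18$)
$r{\left(R \right)} = 1$
$v{\left(Z \right)} = 12 - \frac{1}{Z}$
$\left(r{\left(C \right)} + v{\left(S{\left(3,1 \right)} \right)}\right)^{2} = \left(1 + \left(12 - \frac{1}{- \frac{3}{4}}\right)\right)^{2} = \left(1 + \left(12 - - \frac{4}{3}\right)\right)^{2} = \left(1 + \left(12 + \frac{4}{3}\right)\right)^{2} = \left(1 + \frac{40}{3}\right)^{2} = \left(\frac{43}{3}\right)^{2} = \frac{1849}{9}$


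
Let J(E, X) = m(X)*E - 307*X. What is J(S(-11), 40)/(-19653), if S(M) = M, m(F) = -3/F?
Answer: 491167/786120 ≈ 0.62480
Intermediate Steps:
J(E, X) = -307*X - 3*E/X (J(E, X) = (-3/X)*E - 307*X = -3*E/X - 307*X = -307*X - 3*E/X)
J(S(-11), 40)/(-19653) = (-307*40 - 3*(-11)/40)/(-19653) = (-12280 - 3*(-11)*1/40)*(-1/19653) = (-12280 + 33/40)*(-1/19653) = -491167/40*(-1/19653) = 491167/786120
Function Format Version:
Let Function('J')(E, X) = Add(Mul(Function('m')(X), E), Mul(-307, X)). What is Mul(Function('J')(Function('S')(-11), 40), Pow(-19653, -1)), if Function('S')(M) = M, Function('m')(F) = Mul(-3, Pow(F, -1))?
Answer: Rational(491167, 786120) ≈ 0.62480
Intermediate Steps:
Function('J')(E, X) = Add(Mul(-307, X), Mul(-3, E, Pow(X, -1))) (Function('J')(E, X) = Add(Mul(Mul(-3, Pow(X, -1)), E), Mul(-307, X)) = Add(Mul(-3, E, Pow(X, -1)), Mul(-307, X)) = Add(Mul(-307, X), Mul(-3, E, Pow(X, -1))))
Mul(Function('J')(Function('S')(-11), 40), Pow(-19653, -1)) = Mul(Add(Mul(-307, 40), Mul(-3, -11, Pow(40, -1))), Pow(-19653, -1)) = Mul(Add(-12280, Mul(-3, -11, Rational(1, 40))), Rational(-1, 19653)) = Mul(Add(-12280, Rational(33, 40)), Rational(-1, 19653)) = Mul(Rational(-491167, 40), Rational(-1, 19653)) = Rational(491167, 786120)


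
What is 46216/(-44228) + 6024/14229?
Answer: -32598166/52443351 ≈ -0.62159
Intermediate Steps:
46216/(-44228) + 6024/14229 = 46216*(-1/44228) + 6024*(1/14229) = -11554/11057 + 2008/4743 = -32598166/52443351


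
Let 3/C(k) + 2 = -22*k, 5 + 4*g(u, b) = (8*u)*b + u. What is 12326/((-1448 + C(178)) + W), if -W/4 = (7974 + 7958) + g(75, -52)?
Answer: -16097756/44464077 ≈ -0.36204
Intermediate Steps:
g(u, b) = -5/4 + u/4 + 2*b*u (g(u, b) = -5/4 + ((8*u)*b + u)/4 = -5/4 + (8*b*u + u)/4 = -5/4 + (u + 8*b*u)/4 = -5/4 + (u/4 + 2*b*u) = -5/4 + u/4 + 2*b*u)
C(k) = 3/(-2 - 22*k)
W = -32598 (W = -4*((7974 + 7958) + (-5/4 + (1/4)*75 + 2*(-52)*75)) = -4*(15932 + (-5/4 + 75/4 - 7800)) = -4*(15932 - 15565/2) = -4*16299/2 = -32598)
12326/((-1448 + C(178)) + W) = 12326/((-1448 - 3/(2 + 22*178)) - 32598) = 12326/((-1448 - 3/(2 + 3916)) - 32598) = 12326/((-1448 - 3/3918) - 32598) = 12326/((-1448 - 3*1/3918) - 32598) = 12326/((-1448 - 1/1306) - 32598) = 12326/(-1891089/1306 - 32598) = 12326/(-44464077/1306) = 12326*(-1306/44464077) = -16097756/44464077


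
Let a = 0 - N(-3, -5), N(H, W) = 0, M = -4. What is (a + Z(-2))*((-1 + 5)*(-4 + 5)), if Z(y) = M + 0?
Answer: -16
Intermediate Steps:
Z(y) = -4 (Z(y) = -4 + 0 = -4)
a = 0 (a = 0 - 1*0 = 0 + 0 = 0)
(a + Z(-2))*((-1 + 5)*(-4 + 5)) = (0 - 4)*((-1 + 5)*(-4 + 5)) = -16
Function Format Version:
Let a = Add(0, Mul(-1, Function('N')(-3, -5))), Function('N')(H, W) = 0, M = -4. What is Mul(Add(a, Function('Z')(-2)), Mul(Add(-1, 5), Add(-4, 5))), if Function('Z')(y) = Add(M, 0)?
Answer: -16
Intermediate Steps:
Function('Z')(y) = -4 (Function('Z')(y) = Add(-4, 0) = -4)
a = 0 (a = Add(0, Mul(-1, 0)) = Add(0, 0) = 0)
Mul(Add(a, Function('Z')(-2)), Mul(Add(-1, 5), Add(-4, 5))) = Mul(Add(0, -4), Mul(Add(-1, 5), Add(-4, 5))) = Mul(-4, Mul(4, 1)) = Mul(-4, 4) = -16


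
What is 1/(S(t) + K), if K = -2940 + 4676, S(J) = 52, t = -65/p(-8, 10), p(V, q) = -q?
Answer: 1/1788 ≈ 0.00055928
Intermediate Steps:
t = 13/2 (t = -65/((-1*10)) = -65/(-10) = -65*(-⅒) = 13/2 ≈ 6.5000)
K = 1736
1/(S(t) + K) = 1/(52 + 1736) = 1/1788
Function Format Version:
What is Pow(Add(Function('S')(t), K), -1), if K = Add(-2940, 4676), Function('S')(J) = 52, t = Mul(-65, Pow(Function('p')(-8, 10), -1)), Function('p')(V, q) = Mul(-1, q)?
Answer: Rational(1, 1788) ≈ 0.00055928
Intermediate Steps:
t = Rational(13, 2) (t = Mul(-65, Pow(Mul(-1, 10), -1)) = Mul(-65, Pow(-10, -1)) = Mul(-65, Rational(-1, 10)) = Rational(13, 2) ≈ 6.5000)
K = 1736
Pow(Add(Function('S')(t), K), -1) = Pow(Add(52, 1736), -1) = Pow(1788, -1) = Rational(1, 1788)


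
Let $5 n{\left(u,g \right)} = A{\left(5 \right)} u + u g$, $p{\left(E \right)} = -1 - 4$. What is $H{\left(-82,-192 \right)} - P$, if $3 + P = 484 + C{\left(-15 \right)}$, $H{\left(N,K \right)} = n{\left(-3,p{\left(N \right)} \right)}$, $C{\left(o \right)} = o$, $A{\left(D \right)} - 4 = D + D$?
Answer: $- \frac{2357}{5} \approx -471.4$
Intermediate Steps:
$A{\left(D \right)} = 4 + 2 D$ ($A{\left(D \right)} = 4 + \left(D + D\right) = 4 + 2 D$)
$p{\left(E \right)} = -5$ ($p{\left(E \right)} = -1 - 4 = -5$)
$n{\left(u,g \right)} = \frac{14 u}{5} + \frac{g u}{5}$ ($n{\left(u,g \right)} = \frac{\left(4 + 2 \cdot 5\right) u + u g}{5} = \frac{\left(4 + 10\right) u + g u}{5} = \frac{14 u + g u}{5} = \frac{14 u}{5} + \frac{g u}{5}$)
$H{\left(N,K \right)} = - \frac{27}{5}$ ($H{\left(N,K \right)} = \frac{1}{5} \left(-3\right) \left(14 - 5\right) = \frac{1}{5} \left(-3\right) 9 = - \frac{27}{5}$)
$P = 466$ ($P = -3 + \left(484 - 15\right) = -3 + 469 = 466$)
$H{\left(-82,-192 \right)} - P = - \frac{27}{5} - 466 = - \frac{2357}{5}$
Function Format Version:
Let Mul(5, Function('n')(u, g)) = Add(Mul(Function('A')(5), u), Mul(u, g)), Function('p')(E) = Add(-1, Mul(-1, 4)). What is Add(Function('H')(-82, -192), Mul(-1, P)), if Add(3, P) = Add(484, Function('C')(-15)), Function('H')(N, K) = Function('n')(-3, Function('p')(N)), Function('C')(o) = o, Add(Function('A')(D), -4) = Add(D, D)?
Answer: Rational(-2357, 5) ≈ -471.40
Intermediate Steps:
Function('A')(D) = Add(4, Mul(2, D)) (Function('A')(D) = Add(4, Add(D, D)) = Add(4, Mul(2, D)))
Function('p')(E) = -5 (Function('p')(E) = Add(-1, -4) = -5)
Function('n')(u, g) = Add(Mul(Rational(14, 5), u), Mul(Rational(1, 5), g, u)) (Function('n')(u, g) = Mul(Rational(1, 5), Add(Mul(Add(4, Mul(2, 5)), u), Mul(u, g))) = Mul(Rational(1, 5), Add(Mul(Add(4, 10), u), Mul(g, u))) = Mul(Rational(1, 5), Add(Mul(14, u), Mul(g, u))) = Add(Mul(Rational(14, 5), u), Mul(Rational(1, 5), g, u)))
Function('H')(N, K) = Rational(-27, 5) (Function('H')(N, K) = Mul(Rational(1, 5), -3, Add(14, -5)) = Mul(Rational(1, 5), -3, 9) = Rational(-27, 5))
P = 466 (P = Add(-3, Add(484, -15)) = Add(-3, 469) = 466)
Add(Function('H')(-82, -192), Mul(-1, P)) = Add(Rational(-27, 5), Mul(-1, 466)) = Add(Rational(-27, 5), -466) = Rational(-2357, 5)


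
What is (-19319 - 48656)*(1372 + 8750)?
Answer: -688042950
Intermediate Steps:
(-19319 - 48656)*(1372 + 8750) = -67975*10122 = -688042950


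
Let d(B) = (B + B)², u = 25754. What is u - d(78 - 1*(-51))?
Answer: -40810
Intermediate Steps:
d(B) = 4*B² (d(B) = (2*B)² = 4*B²)
u - d(78 - 1*(-51)) = 25754 - 4*(78 - 1*(-51))² = 25754 - 4*(78 + 51)² = 25754 - 4*129² = 25754 - 4*16641 = 25754 - 1*66564 = 25754 - 66564 = -40810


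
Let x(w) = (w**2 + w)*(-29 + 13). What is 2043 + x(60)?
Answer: -56517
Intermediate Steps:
x(w) = -16*w - 16*w**2 (x(w) = (w + w**2)*(-16) = -16*w - 16*w**2)
2043 + x(60) = 2043 - 16*60*(1 + 60) = 2043 - 16*60*61 = 2043 - 58560 = -56517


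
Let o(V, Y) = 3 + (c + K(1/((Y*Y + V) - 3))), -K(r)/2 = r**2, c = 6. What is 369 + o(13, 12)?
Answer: 4482323/11858 ≈ 378.00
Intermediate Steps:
K(r) = -2*r**2
o(V, Y) = 9 - 2/(-3 + V + Y**2)**2 (o(V, Y) = 3 + (6 - 2/((Y*Y + V) - 3)**2) = 3 + (6 - 2/((Y**2 + V) - 3)**2) = 3 + (6 - 2/((V + Y**2) - 3)**2) = 3 + (6 - 2/(-3 + V + Y**2)**2) = 9 - 2/(-3 + V + Y**2)**2)
369 + o(13, 12) = 369 + (9 - 2/(-3 + 13 + 12**2)**2) = 369 + (9 - 2/(-3 + 13 + 144)**2) = 369 + (9 - 2/154**2) = 369 + (9 - 2*1/23716) = 369 + (9 - 1/11858) = 369 + 106721/11858 = 4482323/11858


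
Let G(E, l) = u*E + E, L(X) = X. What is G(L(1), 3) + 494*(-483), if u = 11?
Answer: -238590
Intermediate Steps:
G(E, l) = 12*E (G(E, l) = 11*E + E = 12*E)
G(L(1), 3) + 494*(-483) = 12*1 + 494*(-483) = 12 - 238602 = -238590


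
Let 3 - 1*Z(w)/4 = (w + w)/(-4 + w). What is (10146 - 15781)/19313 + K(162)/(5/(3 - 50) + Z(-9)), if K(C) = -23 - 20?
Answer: -75613022/10713197 ≈ -7.0579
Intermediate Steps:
K(C) = -43
Z(w) = 12 - 8*w/(-4 + w) (Z(w) = 12 - 4*(w + w)/(-4 + w) = 12 - 4*2*w/(-4 + w) = 12 - 8*w/(-4 + w))
(10146 - 15781)/19313 + K(162)/(5/(3 - 50) + Z(-9)) = (10146 - 15781)/19313 - 43/(5/(3 - 50) + 4*(-12 - 9)/(-4 - 9)) = -5635*1/19313 - 43/(5/(-47) + 4*(-21)/(-13)) = -805/2759 - 43/(-1/47*5 + 4*(-1/13)*(-21)) = -805/2759 - 43/(-5/47 + 84/13) = -805/2759 - 43/3883/611 = -805/2759 - 43*611/3883 = -805/2759 - 26273/3883 = -75613022/10713197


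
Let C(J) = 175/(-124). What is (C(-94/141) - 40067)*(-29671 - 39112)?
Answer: 341747166189/124 ≈ 2.7560e+9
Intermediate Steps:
C(J) = -175/124 (C(J) = 175*(-1/124) = -175/124)
(C(-94/141) - 40067)*(-29671 - 39112) = (-175/124 - 40067)*(-29671 - 39112) = -4968483/124*(-68783) = 341747166189/124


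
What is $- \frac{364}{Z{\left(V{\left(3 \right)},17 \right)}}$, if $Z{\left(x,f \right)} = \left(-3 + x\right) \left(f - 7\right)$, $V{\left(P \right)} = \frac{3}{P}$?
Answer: $\frac{91}{5} \approx 18.2$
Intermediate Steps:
$Z{\left(x,f \right)} = \left(-7 + f\right) \left(-3 + x\right)$ ($Z{\left(x,f \right)} = \left(-3 + x\right) \left(-7 + f\right) = \left(-7 + f\right) \left(-3 + x\right)$)
$- \frac{364}{Z{\left(V{\left(3 \right)},17 \right)}} = - \frac{364}{21 - 7 \cdot \frac{3}{3} - 51 + 17 \cdot \frac{3}{3}} = - \frac{364}{21 - 7 \cdot 3 \cdot \frac{1}{3} - 51 + 17 \cdot 3 \cdot \frac{1}{3}} = - \frac{364}{21 - 7 - 51 + 17 \cdot 1} = - \frac{364}{21 - 7 - 51 + 17} = - \frac{364}{-20} = \left(-364\right) \left(- \frac{1}{20}\right) = \frac{91}{5}$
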